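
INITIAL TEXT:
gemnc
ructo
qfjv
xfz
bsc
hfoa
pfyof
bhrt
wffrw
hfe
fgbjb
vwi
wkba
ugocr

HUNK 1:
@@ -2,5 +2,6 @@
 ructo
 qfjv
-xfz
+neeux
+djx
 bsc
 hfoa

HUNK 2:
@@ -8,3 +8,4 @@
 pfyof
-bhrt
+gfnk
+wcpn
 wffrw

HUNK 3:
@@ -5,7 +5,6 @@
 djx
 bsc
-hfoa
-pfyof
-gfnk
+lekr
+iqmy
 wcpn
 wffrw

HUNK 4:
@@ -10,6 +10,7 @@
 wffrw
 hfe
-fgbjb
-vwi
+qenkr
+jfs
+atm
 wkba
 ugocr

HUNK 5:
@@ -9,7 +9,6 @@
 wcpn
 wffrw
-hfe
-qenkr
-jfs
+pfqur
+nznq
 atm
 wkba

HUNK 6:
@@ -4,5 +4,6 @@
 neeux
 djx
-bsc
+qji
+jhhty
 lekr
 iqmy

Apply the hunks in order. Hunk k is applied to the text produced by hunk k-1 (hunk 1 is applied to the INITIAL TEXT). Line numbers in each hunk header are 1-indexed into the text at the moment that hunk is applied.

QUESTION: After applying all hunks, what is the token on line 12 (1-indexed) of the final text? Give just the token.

Hunk 1: at line 2 remove [xfz] add [neeux,djx] -> 15 lines: gemnc ructo qfjv neeux djx bsc hfoa pfyof bhrt wffrw hfe fgbjb vwi wkba ugocr
Hunk 2: at line 8 remove [bhrt] add [gfnk,wcpn] -> 16 lines: gemnc ructo qfjv neeux djx bsc hfoa pfyof gfnk wcpn wffrw hfe fgbjb vwi wkba ugocr
Hunk 3: at line 5 remove [hfoa,pfyof,gfnk] add [lekr,iqmy] -> 15 lines: gemnc ructo qfjv neeux djx bsc lekr iqmy wcpn wffrw hfe fgbjb vwi wkba ugocr
Hunk 4: at line 10 remove [fgbjb,vwi] add [qenkr,jfs,atm] -> 16 lines: gemnc ructo qfjv neeux djx bsc lekr iqmy wcpn wffrw hfe qenkr jfs atm wkba ugocr
Hunk 5: at line 9 remove [hfe,qenkr,jfs] add [pfqur,nznq] -> 15 lines: gemnc ructo qfjv neeux djx bsc lekr iqmy wcpn wffrw pfqur nznq atm wkba ugocr
Hunk 6: at line 4 remove [bsc] add [qji,jhhty] -> 16 lines: gemnc ructo qfjv neeux djx qji jhhty lekr iqmy wcpn wffrw pfqur nznq atm wkba ugocr
Final line 12: pfqur

Answer: pfqur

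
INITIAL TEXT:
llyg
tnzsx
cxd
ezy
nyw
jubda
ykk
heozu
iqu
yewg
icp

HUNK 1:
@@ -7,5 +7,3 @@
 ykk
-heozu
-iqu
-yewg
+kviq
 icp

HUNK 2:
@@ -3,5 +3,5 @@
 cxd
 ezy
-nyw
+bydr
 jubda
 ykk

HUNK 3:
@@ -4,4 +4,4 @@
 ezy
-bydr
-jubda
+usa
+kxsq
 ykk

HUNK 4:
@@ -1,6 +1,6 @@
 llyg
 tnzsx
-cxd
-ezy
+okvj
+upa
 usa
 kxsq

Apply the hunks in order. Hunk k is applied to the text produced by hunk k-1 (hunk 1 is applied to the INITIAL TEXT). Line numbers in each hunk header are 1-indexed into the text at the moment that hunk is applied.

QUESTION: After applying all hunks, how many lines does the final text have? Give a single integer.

Hunk 1: at line 7 remove [heozu,iqu,yewg] add [kviq] -> 9 lines: llyg tnzsx cxd ezy nyw jubda ykk kviq icp
Hunk 2: at line 3 remove [nyw] add [bydr] -> 9 lines: llyg tnzsx cxd ezy bydr jubda ykk kviq icp
Hunk 3: at line 4 remove [bydr,jubda] add [usa,kxsq] -> 9 lines: llyg tnzsx cxd ezy usa kxsq ykk kviq icp
Hunk 4: at line 1 remove [cxd,ezy] add [okvj,upa] -> 9 lines: llyg tnzsx okvj upa usa kxsq ykk kviq icp
Final line count: 9

Answer: 9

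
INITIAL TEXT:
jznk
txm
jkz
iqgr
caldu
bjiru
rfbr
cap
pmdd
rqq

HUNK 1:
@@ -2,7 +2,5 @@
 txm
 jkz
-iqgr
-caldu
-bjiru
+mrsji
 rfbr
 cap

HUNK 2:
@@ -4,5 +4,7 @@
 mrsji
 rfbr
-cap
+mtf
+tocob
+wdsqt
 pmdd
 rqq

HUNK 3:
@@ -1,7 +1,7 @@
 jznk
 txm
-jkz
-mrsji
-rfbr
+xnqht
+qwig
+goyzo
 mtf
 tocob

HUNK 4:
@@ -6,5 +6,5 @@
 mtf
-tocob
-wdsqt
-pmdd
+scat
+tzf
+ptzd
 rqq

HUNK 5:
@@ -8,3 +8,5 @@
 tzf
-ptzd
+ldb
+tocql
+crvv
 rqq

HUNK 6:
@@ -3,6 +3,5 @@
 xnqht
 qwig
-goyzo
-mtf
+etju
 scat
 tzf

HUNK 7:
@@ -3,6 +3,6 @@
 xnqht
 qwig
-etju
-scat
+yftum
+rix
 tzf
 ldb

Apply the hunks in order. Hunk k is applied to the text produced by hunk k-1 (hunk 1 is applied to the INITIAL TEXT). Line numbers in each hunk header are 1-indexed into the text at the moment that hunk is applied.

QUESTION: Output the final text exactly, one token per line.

Hunk 1: at line 2 remove [iqgr,caldu,bjiru] add [mrsji] -> 8 lines: jznk txm jkz mrsji rfbr cap pmdd rqq
Hunk 2: at line 4 remove [cap] add [mtf,tocob,wdsqt] -> 10 lines: jznk txm jkz mrsji rfbr mtf tocob wdsqt pmdd rqq
Hunk 3: at line 1 remove [jkz,mrsji,rfbr] add [xnqht,qwig,goyzo] -> 10 lines: jznk txm xnqht qwig goyzo mtf tocob wdsqt pmdd rqq
Hunk 4: at line 6 remove [tocob,wdsqt,pmdd] add [scat,tzf,ptzd] -> 10 lines: jznk txm xnqht qwig goyzo mtf scat tzf ptzd rqq
Hunk 5: at line 8 remove [ptzd] add [ldb,tocql,crvv] -> 12 lines: jznk txm xnqht qwig goyzo mtf scat tzf ldb tocql crvv rqq
Hunk 6: at line 3 remove [goyzo,mtf] add [etju] -> 11 lines: jznk txm xnqht qwig etju scat tzf ldb tocql crvv rqq
Hunk 7: at line 3 remove [etju,scat] add [yftum,rix] -> 11 lines: jznk txm xnqht qwig yftum rix tzf ldb tocql crvv rqq

Answer: jznk
txm
xnqht
qwig
yftum
rix
tzf
ldb
tocql
crvv
rqq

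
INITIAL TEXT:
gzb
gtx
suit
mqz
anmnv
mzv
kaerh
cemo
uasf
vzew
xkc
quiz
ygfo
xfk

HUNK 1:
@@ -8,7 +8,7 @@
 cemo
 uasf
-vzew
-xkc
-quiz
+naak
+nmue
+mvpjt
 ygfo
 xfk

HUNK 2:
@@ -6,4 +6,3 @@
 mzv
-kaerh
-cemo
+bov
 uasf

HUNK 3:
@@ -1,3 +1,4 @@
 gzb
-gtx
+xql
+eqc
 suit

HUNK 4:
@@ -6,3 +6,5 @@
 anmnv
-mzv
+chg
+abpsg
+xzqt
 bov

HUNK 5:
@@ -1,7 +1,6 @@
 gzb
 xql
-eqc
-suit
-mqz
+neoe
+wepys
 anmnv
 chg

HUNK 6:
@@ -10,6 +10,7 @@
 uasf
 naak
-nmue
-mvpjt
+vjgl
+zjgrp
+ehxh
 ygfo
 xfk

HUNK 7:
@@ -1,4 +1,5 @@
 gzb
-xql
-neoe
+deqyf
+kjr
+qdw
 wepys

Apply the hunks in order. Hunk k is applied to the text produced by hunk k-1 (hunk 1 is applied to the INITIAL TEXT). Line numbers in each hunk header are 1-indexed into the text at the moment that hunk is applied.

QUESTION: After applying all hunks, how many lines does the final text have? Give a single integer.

Hunk 1: at line 8 remove [vzew,xkc,quiz] add [naak,nmue,mvpjt] -> 14 lines: gzb gtx suit mqz anmnv mzv kaerh cemo uasf naak nmue mvpjt ygfo xfk
Hunk 2: at line 6 remove [kaerh,cemo] add [bov] -> 13 lines: gzb gtx suit mqz anmnv mzv bov uasf naak nmue mvpjt ygfo xfk
Hunk 3: at line 1 remove [gtx] add [xql,eqc] -> 14 lines: gzb xql eqc suit mqz anmnv mzv bov uasf naak nmue mvpjt ygfo xfk
Hunk 4: at line 6 remove [mzv] add [chg,abpsg,xzqt] -> 16 lines: gzb xql eqc suit mqz anmnv chg abpsg xzqt bov uasf naak nmue mvpjt ygfo xfk
Hunk 5: at line 1 remove [eqc,suit,mqz] add [neoe,wepys] -> 15 lines: gzb xql neoe wepys anmnv chg abpsg xzqt bov uasf naak nmue mvpjt ygfo xfk
Hunk 6: at line 10 remove [nmue,mvpjt] add [vjgl,zjgrp,ehxh] -> 16 lines: gzb xql neoe wepys anmnv chg abpsg xzqt bov uasf naak vjgl zjgrp ehxh ygfo xfk
Hunk 7: at line 1 remove [xql,neoe] add [deqyf,kjr,qdw] -> 17 lines: gzb deqyf kjr qdw wepys anmnv chg abpsg xzqt bov uasf naak vjgl zjgrp ehxh ygfo xfk
Final line count: 17

Answer: 17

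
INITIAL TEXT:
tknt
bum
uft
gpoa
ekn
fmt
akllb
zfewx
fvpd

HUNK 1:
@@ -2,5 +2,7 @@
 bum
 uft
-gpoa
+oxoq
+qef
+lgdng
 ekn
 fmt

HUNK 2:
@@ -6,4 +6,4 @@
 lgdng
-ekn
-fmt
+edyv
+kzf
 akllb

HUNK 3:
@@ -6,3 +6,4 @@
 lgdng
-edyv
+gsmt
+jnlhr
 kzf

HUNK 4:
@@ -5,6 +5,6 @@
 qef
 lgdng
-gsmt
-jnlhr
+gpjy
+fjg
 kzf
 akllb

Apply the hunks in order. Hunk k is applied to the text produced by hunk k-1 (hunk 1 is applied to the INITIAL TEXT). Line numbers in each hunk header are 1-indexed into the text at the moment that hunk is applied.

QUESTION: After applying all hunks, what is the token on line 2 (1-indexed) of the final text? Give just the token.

Hunk 1: at line 2 remove [gpoa] add [oxoq,qef,lgdng] -> 11 lines: tknt bum uft oxoq qef lgdng ekn fmt akllb zfewx fvpd
Hunk 2: at line 6 remove [ekn,fmt] add [edyv,kzf] -> 11 lines: tknt bum uft oxoq qef lgdng edyv kzf akllb zfewx fvpd
Hunk 3: at line 6 remove [edyv] add [gsmt,jnlhr] -> 12 lines: tknt bum uft oxoq qef lgdng gsmt jnlhr kzf akllb zfewx fvpd
Hunk 4: at line 5 remove [gsmt,jnlhr] add [gpjy,fjg] -> 12 lines: tknt bum uft oxoq qef lgdng gpjy fjg kzf akllb zfewx fvpd
Final line 2: bum

Answer: bum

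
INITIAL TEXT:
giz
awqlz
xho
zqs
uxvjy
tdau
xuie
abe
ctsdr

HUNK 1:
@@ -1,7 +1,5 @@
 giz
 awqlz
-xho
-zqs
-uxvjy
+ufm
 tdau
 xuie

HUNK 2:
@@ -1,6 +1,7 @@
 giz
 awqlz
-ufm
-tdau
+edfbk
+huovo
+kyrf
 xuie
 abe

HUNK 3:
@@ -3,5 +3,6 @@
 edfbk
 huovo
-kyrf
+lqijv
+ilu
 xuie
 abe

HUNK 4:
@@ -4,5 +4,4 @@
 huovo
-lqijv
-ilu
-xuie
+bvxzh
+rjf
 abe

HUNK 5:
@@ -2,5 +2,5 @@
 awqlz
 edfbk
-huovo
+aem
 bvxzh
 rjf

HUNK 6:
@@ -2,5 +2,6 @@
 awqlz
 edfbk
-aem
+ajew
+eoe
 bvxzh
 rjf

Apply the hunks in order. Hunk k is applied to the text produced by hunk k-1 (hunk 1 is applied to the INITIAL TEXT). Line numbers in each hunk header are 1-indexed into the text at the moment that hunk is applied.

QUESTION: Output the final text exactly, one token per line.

Hunk 1: at line 1 remove [xho,zqs,uxvjy] add [ufm] -> 7 lines: giz awqlz ufm tdau xuie abe ctsdr
Hunk 2: at line 1 remove [ufm,tdau] add [edfbk,huovo,kyrf] -> 8 lines: giz awqlz edfbk huovo kyrf xuie abe ctsdr
Hunk 3: at line 3 remove [kyrf] add [lqijv,ilu] -> 9 lines: giz awqlz edfbk huovo lqijv ilu xuie abe ctsdr
Hunk 4: at line 4 remove [lqijv,ilu,xuie] add [bvxzh,rjf] -> 8 lines: giz awqlz edfbk huovo bvxzh rjf abe ctsdr
Hunk 5: at line 2 remove [huovo] add [aem] -> 8 lines: giz awqlz edfbk aem bvxzh rjf abe ctsdr
Hunk 6: at line 2 remove [aem] add [ajew,eoe] -> 9 lines: giz awqlz edfbk ajew eoe bvxzh rjf abe ctsdr

Answer: giz
awqlz
edfbk
ajew
eoe
bvxzh
rjf
abe
ctsdr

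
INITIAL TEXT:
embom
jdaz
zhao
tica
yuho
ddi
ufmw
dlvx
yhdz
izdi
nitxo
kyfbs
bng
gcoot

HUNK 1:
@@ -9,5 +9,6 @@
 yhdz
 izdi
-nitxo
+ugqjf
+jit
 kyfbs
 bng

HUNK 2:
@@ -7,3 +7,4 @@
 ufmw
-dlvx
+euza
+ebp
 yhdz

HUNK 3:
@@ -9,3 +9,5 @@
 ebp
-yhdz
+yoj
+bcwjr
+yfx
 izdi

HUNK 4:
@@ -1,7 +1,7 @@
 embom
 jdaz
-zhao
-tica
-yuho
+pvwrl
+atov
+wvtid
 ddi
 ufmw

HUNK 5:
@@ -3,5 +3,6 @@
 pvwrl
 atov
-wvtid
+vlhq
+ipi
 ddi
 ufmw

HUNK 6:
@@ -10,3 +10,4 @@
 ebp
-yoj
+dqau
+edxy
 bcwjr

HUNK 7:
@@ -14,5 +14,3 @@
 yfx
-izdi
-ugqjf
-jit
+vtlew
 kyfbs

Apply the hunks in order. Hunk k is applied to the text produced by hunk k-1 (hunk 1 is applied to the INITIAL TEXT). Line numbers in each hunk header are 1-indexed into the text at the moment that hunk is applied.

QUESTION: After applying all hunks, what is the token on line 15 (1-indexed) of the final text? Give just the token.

Answer: vtlew

Derivation:
Hunk 1: at line 9 remove [nitxo] add [ugqjf,jit] -> 15 lines: embom jdaz zhao tica yuho ddi ufmw dlvx yhdz izdi ugqjf jit kyfbs bng gcoot
Hunk 2: at line 7 remove [dlvx] add [euza,ebp] -> 16 lines: embom jdaz zhao tica yuho ddi ufmw euza ebp yhdz izdi ugqjf jit kyfbs bng gcoot
Hunk 3: at line 9 remove [yhdz] add [yoj,bcwjr,yfx] -> 18 lines: embom jdaz zhao tica yuho ddi ufmw euza ebp yoj bcwjr yfx izdi ugqjf jit kyfbs bng gcoot
Hunk 4: at line 1 remove [zhao,tica,yuho] add [pvwrl,atov,wvtid] -> 18 lines: embom jdaz pvwrl atov wvtid ddi ufmw euza ebp yoj bcwjr yfx izdi ugqjf jit kyfbs bng gcoot
Hunk 5: at line 3 remove [wvtid] add [vlhq,ipi] -> 19 lines: embom jdaz pvwrl atov vlhq ipi ddi ufmw euza ebp yoj bcwjr yfx izdi ugqjf jit kyfbs bng gcoot
Hunk 6: at line 10 remove [yoj] add [dqau,edxy] -> 20 lines: embom jdaz pvwrl atov vlhq ipi ddi ufmw euza ebp dqau edxy bcwjr yfx izdi ugqjf jit kyfbs bng gcoot
Hunk 7: at line 14 remove [izdi,ugqjf,jit] add [vtlew] -> 18 lines: embom jdaz pvwrl atov vlhq ipi ddi ufmw euza ebp dqau edxy bcwjr yfx vtlew kyfbs bng gcoot
Final line 15: vtlew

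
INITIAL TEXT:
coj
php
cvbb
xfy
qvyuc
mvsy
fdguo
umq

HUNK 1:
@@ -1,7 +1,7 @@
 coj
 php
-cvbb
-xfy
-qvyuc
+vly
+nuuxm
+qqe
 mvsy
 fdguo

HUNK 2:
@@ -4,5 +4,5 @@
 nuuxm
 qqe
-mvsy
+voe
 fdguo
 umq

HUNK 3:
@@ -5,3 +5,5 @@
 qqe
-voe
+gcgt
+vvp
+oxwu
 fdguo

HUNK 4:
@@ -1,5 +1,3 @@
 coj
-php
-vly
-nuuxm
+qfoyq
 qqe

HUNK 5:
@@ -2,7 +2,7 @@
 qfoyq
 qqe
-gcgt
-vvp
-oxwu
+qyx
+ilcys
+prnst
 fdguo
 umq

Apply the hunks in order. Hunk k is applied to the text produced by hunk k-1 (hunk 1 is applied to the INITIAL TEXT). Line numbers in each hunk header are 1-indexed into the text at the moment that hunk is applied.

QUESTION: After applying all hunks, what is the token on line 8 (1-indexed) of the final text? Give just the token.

Answer: umq

Derivation:
Hunk 1: at line 1 remove [cvbb,xfy,qvyuc] add [vly,nuuxm,qqe] -> 8 lines: coj php vly nuuxm qqe mvsy fdguo umq
Hunk 2: at line 4 remove [mvsy] add [voe] -> 8 lines: coj php vly nuuxm qqe voe fdguo umq
Hunk 3: at line 5 remove [voe] add [gcgt,vvp,oxwu] -> 10 lines: coj php vly nuuxm qqe gcgt vvp oxwu fdguo umq
Hunk 4: at line 1 remove [php,vly,nuuxm] add [qfoyq] -> 8 lines: coj qfoyq qqe gcgt vvp oxwu fdguo umq
Hunk 5: at line 2 remove [gcgt,vvp,oxwu] add [qyx,ilcys,prnst] -> 8 lines: coj qfoyq qqe qyx ilcys prnst fdguo umq
Final line 8: umq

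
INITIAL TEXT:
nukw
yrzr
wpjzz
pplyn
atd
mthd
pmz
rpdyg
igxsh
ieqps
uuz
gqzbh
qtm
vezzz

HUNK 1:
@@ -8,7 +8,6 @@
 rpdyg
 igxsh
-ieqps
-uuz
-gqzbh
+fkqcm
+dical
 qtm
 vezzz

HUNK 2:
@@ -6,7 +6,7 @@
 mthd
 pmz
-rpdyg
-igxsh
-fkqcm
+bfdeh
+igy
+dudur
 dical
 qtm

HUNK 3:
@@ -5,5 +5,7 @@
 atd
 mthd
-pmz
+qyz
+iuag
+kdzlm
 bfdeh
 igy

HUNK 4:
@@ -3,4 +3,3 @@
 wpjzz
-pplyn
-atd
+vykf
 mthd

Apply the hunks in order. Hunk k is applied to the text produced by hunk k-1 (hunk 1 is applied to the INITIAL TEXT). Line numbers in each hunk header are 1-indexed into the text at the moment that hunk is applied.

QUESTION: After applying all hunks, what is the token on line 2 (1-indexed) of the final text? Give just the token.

Hunk 1: at line 8 remove [ieqps,uuz,gqzbh] add [fkqcm,dical] -> 13 lines: nukw yrzr wpjzz pplyn atd mthd pmz rpdyg igxsh fkqcm dical qtm vezzz
Hunk 2: at line 6 remove [rpdyg,igxsh,fkqcm] add [bfdeh,igy,dudur] -> 13 lines: nukw yrzr wpjzz pplyn atd mthd pmz bfdeh igy dudur dical qtm vezzz
Hunk 3: at line 5 remove [pmz] add [qyz,iuag,kdzlm] -> 15 lines: nukw yrzr wpjzz pplyn atd mthd qyz iuag kdzlm bfdeh igy dudur dical qtm vezzz
Hunk 4: at line 3 remove [pplyn,atd] add [vykf] -> 14 lines: nukw yrzr wpjzz vykf mthd qyz iuag kdzlm bfdeh igy dudur dical qtm vezzz
Final line 2: yrzr

Answer: yrzr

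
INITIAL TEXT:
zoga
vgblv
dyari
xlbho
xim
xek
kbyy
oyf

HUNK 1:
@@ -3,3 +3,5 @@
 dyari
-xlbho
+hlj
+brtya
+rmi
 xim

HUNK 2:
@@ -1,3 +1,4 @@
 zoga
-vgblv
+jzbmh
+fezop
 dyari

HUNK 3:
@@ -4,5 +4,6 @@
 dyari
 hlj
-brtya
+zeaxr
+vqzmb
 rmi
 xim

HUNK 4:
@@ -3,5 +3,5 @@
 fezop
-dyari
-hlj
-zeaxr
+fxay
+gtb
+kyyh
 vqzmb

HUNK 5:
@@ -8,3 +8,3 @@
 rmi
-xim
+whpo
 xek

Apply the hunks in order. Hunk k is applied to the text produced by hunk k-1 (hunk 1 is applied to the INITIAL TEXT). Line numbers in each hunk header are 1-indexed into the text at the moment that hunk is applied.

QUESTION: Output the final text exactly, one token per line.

Answer: zoga
jzbmh
fezop
fxay
gtb
kyyh
vqzmb
rmi
whpo
xek
kbyy
oyf

Derivation:
Hunk 1: at line 3 remove [xlbho] add [hlj,brtya,rmi] -> 10 lines: zoga vgblv dyari hlj brtya rmi xim xek kbyy oyf
Hunk 2: at line 1 remove [vgblv] add [jzbmh,fezop] -> 11 lines: zoga jzbmh fezop dyari hlj brtya rmi xim xek kbyy oyf
Hunk 3: at line 4 remove [brtya] add [zeaxr,vqzmb] -> 12 lines: zoga jzbmh fezop dyari hlj zeaxr vqzmb rmi xim xek kbyy oyf
Hunk 4: at line 3 remove [dyari,hlj,zeaxr] add [fxay,gtb,kyyh] -> 12 lines: zoga jzbmh fezop fxay gtb kyyh vqzmb rmi xim xek kbyy oyf
Hunk 5: at line 8 remove [xim] add [whpo] -> 12 lines: zoga jzbmh fezop fxay gtb kyyh vqzmb rmi whpo xek kbyy oyf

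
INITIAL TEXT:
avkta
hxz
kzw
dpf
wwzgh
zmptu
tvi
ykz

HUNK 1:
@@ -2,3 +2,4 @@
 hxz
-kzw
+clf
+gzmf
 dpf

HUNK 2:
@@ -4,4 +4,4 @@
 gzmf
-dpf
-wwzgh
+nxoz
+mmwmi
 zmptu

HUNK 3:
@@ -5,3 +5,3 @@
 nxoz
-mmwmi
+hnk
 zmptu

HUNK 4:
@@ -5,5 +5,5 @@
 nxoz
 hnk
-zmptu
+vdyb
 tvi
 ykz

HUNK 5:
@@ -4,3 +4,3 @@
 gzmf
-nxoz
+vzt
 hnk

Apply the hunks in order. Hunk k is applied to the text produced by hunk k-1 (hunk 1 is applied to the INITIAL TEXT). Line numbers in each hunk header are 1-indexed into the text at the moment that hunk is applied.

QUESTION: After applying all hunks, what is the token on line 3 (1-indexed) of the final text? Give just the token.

Hunk 1: at line 2 remove [kzw] add [clf,gzmf] -> 9 lines: avkta hxz clf gzmf dpf wwzgh zmptu tvi ykz
Hunk 2: at line 4 remove [dpf,wwzgh] add [nxoz,mmwmi] -> 9 lines: avkta hxz clf gzmf nxoz mmwmi zmptu tvi ykz
Hunk 3: at line 5 remove [mmwmi] add [hnk] -> 9 lines: avkta hxz clf gzmf nxoz hnk zmptu tvi ykz
Hunk 4: at line 5 remove [zmptu] add [vdyb] -> 9 lines: avkta hxz clf gzmf nxoz hnk vdyb tvi ykz
Hunk 5: at line 4 remove [nxoz] add [vzt] -> 9 lines: avkta hxz clf gzmf vzt hnk vdyb tvi ykz
Final line 3: clf

Answer: clf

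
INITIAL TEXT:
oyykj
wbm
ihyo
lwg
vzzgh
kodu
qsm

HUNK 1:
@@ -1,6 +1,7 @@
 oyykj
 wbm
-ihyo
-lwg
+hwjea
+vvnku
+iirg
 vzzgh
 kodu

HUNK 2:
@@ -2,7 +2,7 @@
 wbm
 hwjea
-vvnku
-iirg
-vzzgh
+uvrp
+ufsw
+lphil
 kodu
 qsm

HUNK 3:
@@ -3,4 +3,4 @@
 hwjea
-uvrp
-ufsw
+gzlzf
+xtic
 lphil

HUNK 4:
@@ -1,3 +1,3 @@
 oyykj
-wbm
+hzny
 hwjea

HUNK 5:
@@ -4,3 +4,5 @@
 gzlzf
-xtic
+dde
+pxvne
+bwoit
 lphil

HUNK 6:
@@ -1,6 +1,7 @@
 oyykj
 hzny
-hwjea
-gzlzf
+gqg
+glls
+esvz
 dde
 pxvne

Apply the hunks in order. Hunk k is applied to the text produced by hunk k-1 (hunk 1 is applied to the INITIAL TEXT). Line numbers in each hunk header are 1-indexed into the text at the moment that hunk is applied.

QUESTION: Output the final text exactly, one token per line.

Hunk 1: at line 1 remove [ihyo,lwg] add [hwjea,vvnku,iirg] -> 8 lines: oyykj wbm hwjea vvnku iirg vzzgh kodu qsm
Hunk 2: at line 2 remove [vvnku,iirg,vzzgh] add [uvrp,ufsw,lphil] -> 8 lines: oyykj wbm hwjea uvrp ufsw lphil kodu qsm
Hunk 3: at line 3 remove [uvrp,ufsw] add [gzlzf,xtic] -> 8 lines: oyykj wbm hwjea gzlzf xtic lphil kodu qsm
Hunk 4: at line 1 remove [wbm] add [hzny] -> 8 lines: oyykj hzny hwjea gzlzf xtic lphil kodu qsm
Hunk 5: at line 4 remove [xtic] add [dde,pxvne,bwoit] -> 10 lines: oyykj hzny hwjea gzlzf dde pxvne bwoit lphil kodu qsm
Hunk 6: at line 1 remove [hwjea,gzlzf] add [gqg,glls,esvz] -> 11 lines: oyykj hzny gqg glls esvz dde pxvne bwoit lphil kodu qsm

Answer: oyykj
hzny
gqg
glls
esvz
dde
pxvne
bwoit
lphil
kodu
qsm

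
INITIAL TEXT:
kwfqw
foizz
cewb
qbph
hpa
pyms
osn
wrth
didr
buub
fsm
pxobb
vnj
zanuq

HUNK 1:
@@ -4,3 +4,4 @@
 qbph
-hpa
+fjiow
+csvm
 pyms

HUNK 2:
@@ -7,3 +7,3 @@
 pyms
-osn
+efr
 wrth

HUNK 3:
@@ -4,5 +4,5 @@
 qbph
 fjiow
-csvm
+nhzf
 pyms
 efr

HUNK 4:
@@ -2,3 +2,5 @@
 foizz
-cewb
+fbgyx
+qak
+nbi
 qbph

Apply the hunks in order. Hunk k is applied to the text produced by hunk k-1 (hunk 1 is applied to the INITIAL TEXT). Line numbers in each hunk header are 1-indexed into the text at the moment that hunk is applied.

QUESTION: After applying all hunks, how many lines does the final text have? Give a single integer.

Hunk 1: at line 4 remove [hpa] add [fjiow,csvm] -> 15 lines: kwfqw foizz cewb qbph fjiow csvm pyms osn wrth didr buub fsm pxobb vnj zanuq
Hunk 2: at line 7 remove [osn] add [efr] -> 15 lines: kwfqw foizz cewb qbph fjiow csvm pyms efr wrth didr buub fsm pxobb vnj zanuq
Hunk 3: at line 4 remove [csvm] add [nhzf] -> 15 lines: kwfqw foizz cewb qbph fjiow nhzf pyms efr wrth didr buub fsm pxobb vnj zanuq
Hunk 4: at line 2 remove [cewb] add [fbgyx,qak,nbi] -> 17 lines: kwfqw foizz fbgyx qak nbi qbph fjiow nhzf pyms efr wrth didr buub fsm pxobb vnj zanuq
Final line count: 17

Answer: 17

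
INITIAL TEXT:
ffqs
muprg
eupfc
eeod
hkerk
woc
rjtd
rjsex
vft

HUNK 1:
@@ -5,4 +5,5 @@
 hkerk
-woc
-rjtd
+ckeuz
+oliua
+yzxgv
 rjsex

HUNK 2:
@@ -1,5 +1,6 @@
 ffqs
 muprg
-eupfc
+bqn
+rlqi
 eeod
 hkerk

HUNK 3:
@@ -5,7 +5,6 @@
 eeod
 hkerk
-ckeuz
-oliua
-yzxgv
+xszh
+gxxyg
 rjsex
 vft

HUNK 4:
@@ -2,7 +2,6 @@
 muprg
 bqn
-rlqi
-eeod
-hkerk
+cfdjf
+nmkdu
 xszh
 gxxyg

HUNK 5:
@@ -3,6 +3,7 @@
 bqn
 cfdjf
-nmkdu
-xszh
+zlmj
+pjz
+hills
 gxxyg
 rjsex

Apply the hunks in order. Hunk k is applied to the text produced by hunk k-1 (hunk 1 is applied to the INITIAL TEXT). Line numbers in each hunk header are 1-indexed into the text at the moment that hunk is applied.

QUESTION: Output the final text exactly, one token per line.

Hunk 1: at line 5 remove [woc,rjtd] add [ckeuz,oliua,yzxgv] -> 10 lines: ffqs muprg eupfc eeod hkerk ckeuz oliua yzxgv rjsex vft
Hunk 2: at line 1 remove [eupfc] add [bqn,rlqi] -> 11 lines: ffqs muprg bqn rlqi eeod hkerk ckeuz oliua yzxgv rjsex vft
Hunk 3: at line 5 remove [ckeuz,oliua,yzxgv] add [xszh,gxxyg] -> 10 lines: ffqs muprg bqn rlqi eeod hkerk xszh gxxyg rjsex vft
Hunk 4: at line 2 remove [rlqi,eeod,hkerk] add [cfdjf,nmkdu] -> 9 lines: ffqs muprg bqn cfdjf nmkdu xszh gxxyg rjsex vft
Hunk 5: at line 3 remove [nmkdu,xszh] add [zlmj,pjz,hills] -> 10 lines: ffqs muprg bqn cfdjf zlmj pjz hills gxxyg rjsex vft

Answer: ffqs
muprg
bqn
cfdjf
zlmj
pjz
hills
gxxyg
rjsex
vft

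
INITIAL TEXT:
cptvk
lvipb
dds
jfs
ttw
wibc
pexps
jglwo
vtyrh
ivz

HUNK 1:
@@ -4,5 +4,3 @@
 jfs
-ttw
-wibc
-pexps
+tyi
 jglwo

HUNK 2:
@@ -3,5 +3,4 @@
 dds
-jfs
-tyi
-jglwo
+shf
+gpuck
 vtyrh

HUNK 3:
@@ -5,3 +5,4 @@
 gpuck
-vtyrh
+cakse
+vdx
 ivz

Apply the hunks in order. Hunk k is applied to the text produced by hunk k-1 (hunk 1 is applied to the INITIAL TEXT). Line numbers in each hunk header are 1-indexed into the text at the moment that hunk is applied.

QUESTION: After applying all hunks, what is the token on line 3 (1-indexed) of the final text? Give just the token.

Hunk 1: at line 4 remove [ttw,wibc,pexps] add [tyi] -> 8 lines: cptvk lvipb dds jfs tyi jglwo vtyrh ivz
Hunk 2: at line 3 remove [jfs,tyi,jglwo] add [shf,gpuck] -> 7 lines: cptvk lvipb dds shf gpuck vtyrh ivz
Hunk 3: at line 5 remove [vtyrh] add [cakse,vdx] -> 8 lines: cptvk lvipb dds shf gpuck cakse vdx ivz
Final line 3: dds

Answer: dds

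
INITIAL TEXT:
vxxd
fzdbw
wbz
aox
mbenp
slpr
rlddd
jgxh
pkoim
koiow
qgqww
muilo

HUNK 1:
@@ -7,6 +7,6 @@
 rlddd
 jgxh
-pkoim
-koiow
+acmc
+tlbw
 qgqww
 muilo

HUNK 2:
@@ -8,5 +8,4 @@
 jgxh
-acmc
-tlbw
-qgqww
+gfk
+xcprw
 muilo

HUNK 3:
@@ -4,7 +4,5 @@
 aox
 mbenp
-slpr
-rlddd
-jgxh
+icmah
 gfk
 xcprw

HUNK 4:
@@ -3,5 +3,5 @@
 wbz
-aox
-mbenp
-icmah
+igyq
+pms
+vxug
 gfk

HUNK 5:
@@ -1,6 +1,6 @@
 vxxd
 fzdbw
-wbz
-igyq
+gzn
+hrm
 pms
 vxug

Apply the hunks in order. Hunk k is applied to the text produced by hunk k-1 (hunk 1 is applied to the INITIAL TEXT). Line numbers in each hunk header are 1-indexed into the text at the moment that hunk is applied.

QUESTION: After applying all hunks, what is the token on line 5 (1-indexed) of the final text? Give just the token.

Hunk 1: at line 7 remove [pkoim,koiow] add [acmc,tlbw] -> 12 lines: vxxd fzdbw wbz aox mbenp slpr rlddd jgxh acmc tlbw qgqww muilo
Hunk 2: at line 8 remove [acmc,tlbw,qgqww] add [gfk,xcprw] -> 11 lines: vxxd fzdbw wbz aox mbenp slpr rlddd jgxh gfk xcprw muilo
Hunk 3: at line 4 remove [slpr,rlddd,jgxh] add [icmah] -> 9 lines: vxxd fzdbw wbz aox mbenp icmah gfk xcprw muilo
Hunk 4: at line 3 remove [aox,mbenp,icmah] add [igyq,pms,vxug] -> 9 lines: vxxd fzdbw wbz igyq pms vxug gfk xcprw muilo
Hunk 5: at line 1 remove [wbz,igyq] add [gzn,hrm] -> 9 lines: vxxd fzdbw gzn hrm pms vxug gfk xcprw muilo
Final line 5: pms

Answer: pms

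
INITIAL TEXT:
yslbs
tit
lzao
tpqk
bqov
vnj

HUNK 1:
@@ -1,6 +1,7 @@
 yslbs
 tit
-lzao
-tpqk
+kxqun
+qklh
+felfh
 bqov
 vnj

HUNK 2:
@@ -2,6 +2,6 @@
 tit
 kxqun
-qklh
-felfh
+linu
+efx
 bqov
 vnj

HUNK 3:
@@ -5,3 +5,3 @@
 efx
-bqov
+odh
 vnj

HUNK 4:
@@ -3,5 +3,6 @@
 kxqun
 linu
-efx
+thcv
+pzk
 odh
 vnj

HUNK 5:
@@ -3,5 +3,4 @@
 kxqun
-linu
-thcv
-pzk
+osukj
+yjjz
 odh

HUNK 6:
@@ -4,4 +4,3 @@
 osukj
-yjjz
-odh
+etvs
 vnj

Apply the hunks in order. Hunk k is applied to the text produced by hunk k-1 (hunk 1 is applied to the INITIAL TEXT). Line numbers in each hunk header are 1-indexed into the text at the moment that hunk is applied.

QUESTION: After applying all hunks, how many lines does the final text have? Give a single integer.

Answer: 6

Derivation:
Hunk 1: at line 1 remove [lzao,tpqk] add [kxqun,qklh,felfh] -> 7 lines: yslbs tit kxqun qklh felfh bqov vnj
Hunk 2: at line 2 remove [qklh,felfh] add [linu,efx] -> 7 lines: yslbs tit kxqun linu efx bqov vnj
Hunk 3: at line 5 remove [bqov] add [odh] -> 7 lines: yslbs tit kxqun linu efx odh vnj
Hunk 4: at line 3 remove [efx] add [thcv,pzk] -> 8 lines: yslbs tit kxqun linu thcv pzk odh vnj
Hunk 5: at line 3 remove [linu,thcv,pzk] add [osukj,yjjz] -> 7 lines: yslbs tit kxqun osukj yjjz odh vnj
Hunk 6: at line 4 remove [yjjz,odh] add [etvs] -> 6 lines: yslbs tit kxqun osukj etvs vnj
Final line count: 6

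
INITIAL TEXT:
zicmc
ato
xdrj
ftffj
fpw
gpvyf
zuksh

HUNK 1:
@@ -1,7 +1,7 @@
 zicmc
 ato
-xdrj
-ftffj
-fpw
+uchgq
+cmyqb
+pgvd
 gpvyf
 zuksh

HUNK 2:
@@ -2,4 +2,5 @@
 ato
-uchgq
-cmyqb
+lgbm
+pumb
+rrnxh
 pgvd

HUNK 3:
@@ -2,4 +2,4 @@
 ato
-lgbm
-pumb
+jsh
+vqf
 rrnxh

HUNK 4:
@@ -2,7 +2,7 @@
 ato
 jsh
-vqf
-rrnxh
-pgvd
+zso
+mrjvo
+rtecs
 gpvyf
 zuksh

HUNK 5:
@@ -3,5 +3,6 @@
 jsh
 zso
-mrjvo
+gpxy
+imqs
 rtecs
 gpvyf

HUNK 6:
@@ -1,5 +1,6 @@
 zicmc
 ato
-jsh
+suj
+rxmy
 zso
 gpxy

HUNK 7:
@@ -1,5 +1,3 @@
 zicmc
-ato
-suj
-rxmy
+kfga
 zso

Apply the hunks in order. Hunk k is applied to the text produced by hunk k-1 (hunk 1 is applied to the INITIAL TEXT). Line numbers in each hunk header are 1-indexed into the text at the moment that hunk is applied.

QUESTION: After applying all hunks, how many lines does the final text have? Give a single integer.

Answer: 8

Derivation:
Hunk 1: at line 1 remove [xdrj,ftffj,fpw] add [uchgq,cmyqb,pgvd] -> 7 lines: zicmc ato uchgq cmyqb pgvd gpvyf zuksh
Hunk 2: at line 2 remove [uchgq,cmyqb] add [lgbm,pumb,rrnxh] -> 8 lines: zicmc ato lgbm pumb rrnxh pgvd gpvyf zuksh
Hunk 3: at line 2 remove [lgbm,pumb] add [jsh,vqf] -> 8 lines: zicmc ato jsh vqf rrnxh pgvd gpvyf zuksh
Hunk 4: at line 2 remove [vqf,rrnxh,pgvd] add [zso,mrjvo,rtecs] -> 8 lines: zicmc ato jsh zso mrjvo rtecs gpvyf zuksh
Hunk 5: at line 3 remove [mrjvo] add [gpxy,imqs] -> 9 lines: zicmc ato jsh zso gpxy imqs rtecs gpvyf zuksh
Hunk 6: at line 1 remove [jsh] add [suj,rxmy] -> 10 lines: zicmc ato suj rxmy zso gpxy imqs rtecs gpvyf zuksh
Hunk 7: at line 1 remove [ato,suj,rxmy] add [kfga] -> 8 lines: zicmc kfga zso gpxy imqs rtecs gpvyf zuksh
Final line count: 8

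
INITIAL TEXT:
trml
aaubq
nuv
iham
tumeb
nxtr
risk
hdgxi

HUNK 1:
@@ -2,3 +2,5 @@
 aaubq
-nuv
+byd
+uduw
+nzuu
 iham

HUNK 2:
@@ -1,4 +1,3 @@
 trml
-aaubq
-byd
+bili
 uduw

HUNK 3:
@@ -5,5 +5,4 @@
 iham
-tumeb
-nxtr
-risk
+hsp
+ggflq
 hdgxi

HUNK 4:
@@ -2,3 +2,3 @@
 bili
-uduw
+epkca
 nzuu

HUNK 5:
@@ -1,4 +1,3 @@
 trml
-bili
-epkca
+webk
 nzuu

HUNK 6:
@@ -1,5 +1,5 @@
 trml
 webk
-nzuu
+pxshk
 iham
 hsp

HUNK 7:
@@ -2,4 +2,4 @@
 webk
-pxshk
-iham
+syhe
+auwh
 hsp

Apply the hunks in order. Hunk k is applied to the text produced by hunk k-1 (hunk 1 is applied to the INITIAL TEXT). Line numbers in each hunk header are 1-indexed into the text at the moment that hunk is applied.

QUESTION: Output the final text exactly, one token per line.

Hunk 1: at line 2 remove [nuv] add [byd,uduw,nzuu] -> 10 lines: trml aaubq byd uduw nzuu iham tumeb nxtr risk hdgxi
Hunk 2: at line 1 remove [aaubq,byd] add [bili] -> 9 lines: trml bili uduw nzuu iham tumeb nxtr risk hdgxi
Hunk 3: at line 5 remove [tumeb,nxtr,risk] add [hsp,ggflq] -> 8 lines: trml bili uduw nzuu iham hsp ggflq hdgxi
Hunk 4: at line 2 remove [uduw] add [epkca] -> 8 lines: trml bili epkca nzuu iham hsp ggflq hdgxi
Hunk 5: at line 1 remove [bili,epkca] add [webk] -> 7 lines: trml webk nzuu iham hsp ggflq hdgxi
Hunk 6: at line 1 remove [nzuu] add [pxshk] -> 7 lines: trml webk pxshk iham hsp ggflq hdgxi
Hunk 7: at line 2 remove [pxshk,iham] add [syhe,auwh] -> 7 lines: trml webk syhe auwh hsp ggflq hdgxi

Answer: trml
webk
syhe
auwh
hsp
ggflq
hdgxi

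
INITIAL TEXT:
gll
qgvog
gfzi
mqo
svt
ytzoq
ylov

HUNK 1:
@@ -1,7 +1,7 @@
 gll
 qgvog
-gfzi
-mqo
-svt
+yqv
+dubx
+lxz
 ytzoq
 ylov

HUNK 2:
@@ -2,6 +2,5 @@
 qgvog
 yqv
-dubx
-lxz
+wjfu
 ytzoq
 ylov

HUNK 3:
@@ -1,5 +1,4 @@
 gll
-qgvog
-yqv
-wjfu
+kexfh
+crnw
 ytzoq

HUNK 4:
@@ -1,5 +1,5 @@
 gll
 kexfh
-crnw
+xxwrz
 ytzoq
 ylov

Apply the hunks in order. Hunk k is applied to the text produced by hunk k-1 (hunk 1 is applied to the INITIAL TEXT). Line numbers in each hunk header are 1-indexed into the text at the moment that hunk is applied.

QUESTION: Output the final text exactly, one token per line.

Hunk 1: at line 1 remove [gfzi,mqo,svt] add [yqv,dubx,lxz] -> 7 lines: gll qgvog yqv dubx lxz ytzoq ylov
Hunk 2: at line 2 remove [dubx,lxz] add [wjfu] -> 6 lines: gll qgvog yqv wjfu ytzoq ylov
Hunk 3: at line 1 remove [qgvog,yqv,wjfu] add [kexfh,crnw] -> 5 lines: gll kexfh crnw ytzoq ylov
Hunk 4: at line 1 remove [crnw] add [xxwrz] -> 5 lines: gll kexfh xxwrz ytzoq ylov

Answer: gll
kexfh
xxwrz
ytzoq
ylov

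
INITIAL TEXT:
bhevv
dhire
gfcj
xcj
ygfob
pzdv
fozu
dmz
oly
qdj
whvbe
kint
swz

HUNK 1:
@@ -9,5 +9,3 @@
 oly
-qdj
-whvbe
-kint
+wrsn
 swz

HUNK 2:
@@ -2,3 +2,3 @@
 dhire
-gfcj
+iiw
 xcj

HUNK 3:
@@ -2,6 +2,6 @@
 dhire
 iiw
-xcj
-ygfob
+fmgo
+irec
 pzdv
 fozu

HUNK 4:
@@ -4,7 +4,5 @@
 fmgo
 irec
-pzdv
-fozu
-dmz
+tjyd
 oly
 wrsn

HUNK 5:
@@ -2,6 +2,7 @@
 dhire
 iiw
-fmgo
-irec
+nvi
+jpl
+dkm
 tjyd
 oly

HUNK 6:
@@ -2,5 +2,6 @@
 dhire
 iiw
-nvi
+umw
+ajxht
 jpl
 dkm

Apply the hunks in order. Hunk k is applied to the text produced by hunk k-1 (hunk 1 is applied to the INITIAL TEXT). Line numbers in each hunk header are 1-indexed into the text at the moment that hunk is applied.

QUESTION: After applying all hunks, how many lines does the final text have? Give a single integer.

Answer: 11

Derivation:
Hunk 1: at line 9 remove [qdj,whvbe,kint] add [wrsn] -> 11 lines: bhevv dhire gfcj xcj ygfob pzdv fozu dmz oly wrsn swz
Hunk 2: at line 2 remove [gfcj] add [iiw] -> 11 lines: bhevv dhire iiw xcj ygfob pzdv fozu dmz oly wrsn swz
Hunk 3: at line 2 remove [xcj,ygfob] add [fmgo,irec] -> 11 lines: bhevv dhire iiw fmgo irec pzdv fozu dmz oly wrsn swz
Hunk 4: at line 4 remove [pzdv,fozu,dmz] add [tjyd] -> 9 lines: bhevv dhire iiw fmgo irec tjyd oly wrsn swz
Hunk 5: at line 2 remove [fmgo,irec] add [nvi,jpl,dkm] -> 10 lines: bhevv dhire iiw nvi jpl dkm tjyd oly wrsn swz
Hunk 6: at line 2 remove [nvi] add [umw,ajxht] -> 11 lines: bhevv dhire iiw umw ajxht jpl dkm tjyd oly wrsn swz
Final line count: 11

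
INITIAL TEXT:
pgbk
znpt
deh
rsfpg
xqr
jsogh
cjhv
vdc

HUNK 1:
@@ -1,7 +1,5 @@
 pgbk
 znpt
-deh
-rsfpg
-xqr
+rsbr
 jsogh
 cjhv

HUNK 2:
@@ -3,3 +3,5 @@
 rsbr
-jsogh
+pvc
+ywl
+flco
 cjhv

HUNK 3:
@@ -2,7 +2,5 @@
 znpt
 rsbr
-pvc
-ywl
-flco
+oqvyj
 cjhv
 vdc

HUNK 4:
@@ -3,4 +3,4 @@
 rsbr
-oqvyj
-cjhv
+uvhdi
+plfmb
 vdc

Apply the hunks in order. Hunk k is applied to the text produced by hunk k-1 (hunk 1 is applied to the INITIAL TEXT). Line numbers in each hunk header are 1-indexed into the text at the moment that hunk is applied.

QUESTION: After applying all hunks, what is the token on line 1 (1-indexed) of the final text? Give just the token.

Answer: pgbk

Derivation:
Hunk 1: at line 1 remove [deh,rsfpg,xqr] add [rsbr] -> 6 lines: pgbk znpt rsbr jsogh cjhv vdc
Hunk 2: at line 3 remove [jsogh] add [pvc,ywl,flco] -> 8 lines: pgbk znpt rsbr pvc ywl flco cjhv vdc
Hunk 3: at line 2 remove [pvc,ywl,flco] add [oqvyj] -> 6 lines: pgbk znpt rsbr oqvyj cjhv vdc
Hunk 4: at line 3 remove [oqvyj,cjhv] add [uvhdi,plfmb] -> 6 lines: pgbk znpt rsbr uvhdi plfmb vdc
Final line 1: pgbk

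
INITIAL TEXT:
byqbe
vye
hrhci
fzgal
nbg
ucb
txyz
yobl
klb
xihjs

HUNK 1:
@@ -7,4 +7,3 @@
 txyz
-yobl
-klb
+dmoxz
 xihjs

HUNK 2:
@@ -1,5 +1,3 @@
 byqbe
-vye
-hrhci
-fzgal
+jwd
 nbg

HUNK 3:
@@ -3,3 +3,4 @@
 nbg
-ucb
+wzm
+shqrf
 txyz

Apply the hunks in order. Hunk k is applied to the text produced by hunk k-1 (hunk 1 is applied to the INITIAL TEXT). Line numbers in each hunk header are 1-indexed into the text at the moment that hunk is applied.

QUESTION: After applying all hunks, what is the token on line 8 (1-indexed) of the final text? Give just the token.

Hunk 1: at line 7 remove [yobl,klb] add [dmoxz] -> 9 lines: byqbe vye hrhci fzgal nbg ucb txyz dmoxz xihjs
Hunk 2: at line 1 remove [vye,hrhci,fzgal] add [jwd] -> 7 lines: byqbe jwd nbg ucb txyz dmoxz xihjs
Hunk 3: at line 3 remove [ucb] add [wzm,shqrf] -> 8 lines: byqbe jwd nbg wzm shqrf txyz dmoxz xihjs
Final line 8: xihjs

Answer: xihjs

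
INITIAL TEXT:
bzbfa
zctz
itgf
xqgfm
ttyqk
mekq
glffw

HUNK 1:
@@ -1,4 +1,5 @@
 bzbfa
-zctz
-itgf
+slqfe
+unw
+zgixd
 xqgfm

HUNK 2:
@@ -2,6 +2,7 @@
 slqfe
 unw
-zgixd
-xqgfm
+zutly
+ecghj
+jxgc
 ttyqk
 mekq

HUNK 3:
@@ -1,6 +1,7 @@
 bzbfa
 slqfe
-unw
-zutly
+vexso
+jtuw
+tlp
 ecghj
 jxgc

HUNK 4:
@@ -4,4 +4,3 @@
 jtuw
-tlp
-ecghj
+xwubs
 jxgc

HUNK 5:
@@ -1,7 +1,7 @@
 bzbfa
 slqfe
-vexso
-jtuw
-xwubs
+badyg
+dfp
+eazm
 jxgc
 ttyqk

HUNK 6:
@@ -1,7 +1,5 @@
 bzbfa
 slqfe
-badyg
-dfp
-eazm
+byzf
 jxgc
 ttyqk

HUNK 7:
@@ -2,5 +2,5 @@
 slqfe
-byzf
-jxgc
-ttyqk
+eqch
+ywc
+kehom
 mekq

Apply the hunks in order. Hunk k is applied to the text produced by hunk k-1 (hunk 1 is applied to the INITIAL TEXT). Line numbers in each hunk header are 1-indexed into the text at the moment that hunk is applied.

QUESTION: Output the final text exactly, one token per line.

Answer: bzbfa
slqfe
eqch
ywc
kehom
mekq
glffw

Derivation:
Hunk 1: at line 1 remove [zctz,itgf] add [slqfe,unw,zgixd] -> 8 lines: bzbfa slqfe unw zgixd xqgfm ttyqk mekq glffw
Hunk 2: at line 2 remove [zgixd,xqgfm] add [zutly,ecghj,jxgc] -> 9 lines: bzbfa slqfe unw zutly ecghj jxgc ttyqk mekq glffw
Hunk 3: at line 1 remove [unw,zutly] add [vexso,jtuw,tlp] -> 10 lines: bzbfa slqfe vexso jtuw tlp ecghj jxgc ttyqk mekq glffw
Hunk 4: at line 4 remove [tlp,ecghj] add [xwubs] -> 9 lines: bzbfa slqfe vexso jtuw xwubs jxgc ttyqk mekq glffw
Hunk 5: at line 1 remove [vexso,jtuw,xwubs] add [badyg,dfp,eazm] -> 9 lines: bzbfa slqfe badyg dfp eazm jxgc ttyqk mekq glffw
Hunk 6: at line 1 remove [badyg,dfp,eazm] add [byzf] -> 7 lines: bzbfa slqfe byzf jxgc ttyqk mekq glffw
Hunk 7: at line 2 remove [byzf,jxgc,ttyqk] add [eqch,ywc,kehom] -> 7 lines: bzbfa slqfe eqch ywc kehom mekq glffw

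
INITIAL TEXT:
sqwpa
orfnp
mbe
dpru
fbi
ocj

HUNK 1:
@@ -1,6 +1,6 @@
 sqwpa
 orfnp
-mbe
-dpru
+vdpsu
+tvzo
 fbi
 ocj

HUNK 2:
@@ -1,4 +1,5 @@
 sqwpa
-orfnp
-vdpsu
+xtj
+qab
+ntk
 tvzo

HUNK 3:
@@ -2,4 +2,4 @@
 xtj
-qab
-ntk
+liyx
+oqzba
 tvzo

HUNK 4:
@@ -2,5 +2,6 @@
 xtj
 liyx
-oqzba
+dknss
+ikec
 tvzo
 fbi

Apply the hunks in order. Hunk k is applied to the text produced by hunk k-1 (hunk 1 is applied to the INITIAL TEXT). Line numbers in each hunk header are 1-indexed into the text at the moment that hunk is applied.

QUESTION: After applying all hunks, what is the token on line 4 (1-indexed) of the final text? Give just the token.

Hunk 1: at line 1 remove [mbe,dpru] add [vdpsu,tvzo] -> 6 lines: sqwpa orfnp vdpsu tvzo fbi ocj
Hunk 2: at line 1 remove [orfnp,vdpsu] add [xtj,qab,ntk] -> 7 lines: sqwpa xtj qab ntk tvzo fbi ocj
Hunk 3: at line 2 remove [qab,ntk] add [liyx,oqzba] -> 7 lines: sqwpa xtj liyx oqzba tvzo fbi ocj
Hunk 4: at line 2 remove [oqzba] add [dknss,ikec] -> 8 lines: sqwpa xtj liyx dknss ikec tvzo fbi ocj
Final line 4: dknss

Answer: dknss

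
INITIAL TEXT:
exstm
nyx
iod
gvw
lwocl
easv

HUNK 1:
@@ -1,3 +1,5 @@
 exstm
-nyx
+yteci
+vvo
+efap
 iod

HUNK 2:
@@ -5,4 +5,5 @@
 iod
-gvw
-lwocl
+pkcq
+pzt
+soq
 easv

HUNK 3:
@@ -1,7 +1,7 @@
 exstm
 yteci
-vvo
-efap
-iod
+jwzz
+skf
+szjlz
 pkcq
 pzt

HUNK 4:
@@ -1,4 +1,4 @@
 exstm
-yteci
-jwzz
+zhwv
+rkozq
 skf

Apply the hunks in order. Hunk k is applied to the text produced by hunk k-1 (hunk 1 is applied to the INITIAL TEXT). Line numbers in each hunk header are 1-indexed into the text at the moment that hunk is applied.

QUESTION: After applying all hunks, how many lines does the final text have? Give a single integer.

Answer: 9

Derivation:
Hunk 1: at line 1 remove [nyx] add [yteci,vvo,efap] -> 8 lines: exstm yteci vvo efap iod gvw lwocl easv
Hunk 2: at line 5 remove [gvw,lwocl] add [pkcq,pzt,soq] -> 9 lines: exstm yteci vvo efap iod pkcq pzt soq easv
Hunk 3: at line 1 remove [vvo,efap,iod] add [jwzz,skf,szjlz] -> 9 lines: exstm yteci jwzz skf szjlz pkcq pzt soq easv
Hunk 4: at line 1 remove [yteci,jwzz] add [zhwv,rkozq] -> 9 lines: exstm zhwv rkozq skf szjlz pkcq pzt soq easv
Final line count: 9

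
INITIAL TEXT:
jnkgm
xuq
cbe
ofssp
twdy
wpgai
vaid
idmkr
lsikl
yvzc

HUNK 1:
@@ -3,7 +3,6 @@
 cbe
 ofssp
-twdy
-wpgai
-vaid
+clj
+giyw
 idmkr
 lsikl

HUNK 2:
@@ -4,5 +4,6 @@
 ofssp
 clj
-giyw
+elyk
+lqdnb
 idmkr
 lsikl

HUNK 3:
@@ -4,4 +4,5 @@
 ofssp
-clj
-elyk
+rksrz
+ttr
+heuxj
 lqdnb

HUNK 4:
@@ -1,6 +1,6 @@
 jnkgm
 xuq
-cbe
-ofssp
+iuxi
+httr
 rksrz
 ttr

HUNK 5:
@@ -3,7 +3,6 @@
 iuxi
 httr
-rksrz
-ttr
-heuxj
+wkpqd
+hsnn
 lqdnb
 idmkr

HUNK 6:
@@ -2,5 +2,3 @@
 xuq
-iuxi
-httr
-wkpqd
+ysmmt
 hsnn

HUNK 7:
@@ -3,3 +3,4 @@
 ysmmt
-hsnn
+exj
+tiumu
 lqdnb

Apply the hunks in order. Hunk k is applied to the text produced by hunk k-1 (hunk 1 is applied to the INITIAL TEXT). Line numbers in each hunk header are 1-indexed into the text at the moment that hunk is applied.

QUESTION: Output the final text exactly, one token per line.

Hunk 1: at line 3 remove [twdy,wpgai,vaid] add [clj,giyw] -> 9 lines: jnkgm xuq cbe ofssp clj giyw idmkr lsikl yvzc
Hunk 2: at line 4 remove [giyw] add [elyk,lqdnb] -> 10 lines: jnkgm xuq cbe ofssp clj elyk lqdnb idmkr lsikl yvzc
Hunk 3: at line 4 remove [clj,elyk] add [rksrz,ttr,heuxj] -> 11 lines: jnkgm xuq cbe ofssp rksrz ttr heuxj lqdnb idmkr lsikl yvzc
Hunk 4: at line 1 remove [cbe,ofssp] add [iuxi,httr] -> 11 lines: jnkgm xuq iuxi httr rksrz ttr heuxj lqdnb idmkr lsikl yvzc
Hunk 5: at line 3 remove [rksrz,ttr,heuxj] add [wkpqd,hsnn] -> 10 lines: jnkgm xuq iuxi httr wkpqd hsnn lqdnb idmkr lsikl yvzc
Hunk 6: at line 2 remove [iuxi,httr,wkpqd] add [ysmmt] -> 8 lines: jnkgm xuq ysmmt hsnn lqdnb idmkr lsikl yvzc
Hunk 7: at line 3 remove [hsnn] add [exj,tiumu] -> 9 lines: jnkgm xuq ysmmt exj tiumu lqdnb idmkr lsikl yvzc

Answer: jnkgm
xuq
ysmmt
exj
tiumu
lqdnb
idmkr
lsikl
yvzc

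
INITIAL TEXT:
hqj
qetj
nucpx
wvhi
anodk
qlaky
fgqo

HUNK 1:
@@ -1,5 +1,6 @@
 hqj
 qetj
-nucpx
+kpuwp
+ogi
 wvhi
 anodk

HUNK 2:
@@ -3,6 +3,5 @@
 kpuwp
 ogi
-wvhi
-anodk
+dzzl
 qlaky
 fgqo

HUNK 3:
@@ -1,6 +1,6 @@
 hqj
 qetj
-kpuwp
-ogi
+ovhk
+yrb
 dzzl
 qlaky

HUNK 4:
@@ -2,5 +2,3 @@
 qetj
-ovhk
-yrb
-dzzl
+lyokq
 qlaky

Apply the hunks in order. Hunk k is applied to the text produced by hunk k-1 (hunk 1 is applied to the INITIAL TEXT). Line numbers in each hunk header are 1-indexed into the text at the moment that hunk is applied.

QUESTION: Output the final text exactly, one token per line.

Hunk 1: at line 1 remove [nucpx] add [kpuwp,ogi] -> 8 lines: hqj qetj kpuwp ogi wvhi anodk qlaky fgqo
Hunk 2: at line 3 remove [wvhi,anodk] add [dzzl] -> 7 lines: hqj qetj kpuwp ogi dzzl qlaky fgqo
Hunk 3: at line 1 remove [kpuwp,ogi] add [ovhk,yrb] -> 7 lines: hqj qetj ovhk yrb dzzl qlaky fgqo
Hunk 4: at line 2 remove [ovhk,yrb,dzzl] add [lyokq] -> 5 lines: hqj qetj lyokq qlaky fgqo

Answer: hqj
qetj
lyokq
qlaky
fgqo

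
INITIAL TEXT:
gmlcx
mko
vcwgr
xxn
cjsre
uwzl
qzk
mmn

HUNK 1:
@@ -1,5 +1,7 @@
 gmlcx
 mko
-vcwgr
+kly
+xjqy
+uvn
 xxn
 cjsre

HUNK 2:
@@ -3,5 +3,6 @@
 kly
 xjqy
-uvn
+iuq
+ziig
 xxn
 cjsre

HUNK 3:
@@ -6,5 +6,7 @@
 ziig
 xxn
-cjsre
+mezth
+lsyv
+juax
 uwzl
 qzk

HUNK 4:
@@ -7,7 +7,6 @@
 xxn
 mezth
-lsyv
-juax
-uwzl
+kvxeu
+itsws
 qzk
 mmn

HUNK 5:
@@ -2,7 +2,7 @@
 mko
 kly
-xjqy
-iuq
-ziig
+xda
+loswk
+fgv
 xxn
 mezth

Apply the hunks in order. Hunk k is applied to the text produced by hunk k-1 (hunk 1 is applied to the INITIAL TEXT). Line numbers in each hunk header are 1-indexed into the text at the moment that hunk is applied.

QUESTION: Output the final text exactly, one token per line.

Hunk 1: at line 1 remove [vcwgr] add [kly,xjqy,uvn] -> 10 lines: gmlcx mko kly xjqy uvn xxn cjsre uwzl qzk mmn
Hunk 2: at line 3 remove [uvn] add [iuq,ziig] -> 11 lines: gmlcx mko kly xjqy iuq ziig xxn cjsre uwzl qzk mmn
Hunk 3: at line 6 remove [cjsre] add [mezth,lsyv,juax] -> 13 lines: gmlcx mko kly xjqy iuq ziig xxn mezth lsyv juax uwzl qzk mmn
Hunk 4: at line 7 remove [lsyv,juax,uwzl] add [kvxeu,itsws] -> 12 lines: gmlcx mko kly xjqy iuq ziig xxn mezth kvxeu itsws qzk mmn
Hunk 5: at line 2 remove [xjqy,iuq,ziig] add [xda,loswk,fgv] -> 12 lines: gmlcx mko kly xda loswk fgv xxn mezth kvxeu itsws qzk mmn

Answer: gmlcx
mko
kly
xda
loswk
fgv
xxn
mezth
kvxeu
itsws
qzk
mmn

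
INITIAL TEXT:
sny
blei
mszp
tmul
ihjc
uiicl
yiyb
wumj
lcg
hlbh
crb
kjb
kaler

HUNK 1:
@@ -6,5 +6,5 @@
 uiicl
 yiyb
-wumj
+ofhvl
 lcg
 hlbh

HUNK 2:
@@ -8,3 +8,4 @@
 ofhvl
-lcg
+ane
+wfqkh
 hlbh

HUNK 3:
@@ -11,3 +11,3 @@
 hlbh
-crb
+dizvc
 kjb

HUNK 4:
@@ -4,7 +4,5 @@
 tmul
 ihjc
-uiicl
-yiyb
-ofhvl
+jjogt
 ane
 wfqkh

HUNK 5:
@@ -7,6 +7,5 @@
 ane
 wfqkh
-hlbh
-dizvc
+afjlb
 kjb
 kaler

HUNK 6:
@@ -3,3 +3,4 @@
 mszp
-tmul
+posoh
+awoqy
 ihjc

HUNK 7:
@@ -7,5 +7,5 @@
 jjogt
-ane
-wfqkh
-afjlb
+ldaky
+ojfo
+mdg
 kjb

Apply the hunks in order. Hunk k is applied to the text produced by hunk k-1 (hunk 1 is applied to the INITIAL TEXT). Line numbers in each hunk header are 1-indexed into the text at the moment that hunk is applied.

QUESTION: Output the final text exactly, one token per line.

Answer: sny
blei
mszp
posoh
awoqy
ihjc
jjogt
ldaky
ojfo
mdg
kjb
kaler

Derivation:
Hunk 1: at line 6 remove [wumj] add [ofhvl] -> 13 lines: sny blei mszp tmul ihjc uiicl yiyb ofhvl lcg hlbh crb kjb kaler
Hunk 2: at line 8 remove [lcg] add [ane,wfqkh] -> 14 lines: sny blei mszp tmul ihjc uiicl yiyb ofhvl ane wfqkh hlbh crb kjb kaler
Hunk 3: at line 11 remove [crb] add [dizvc] -> 14 lines: sny blei mszp tmul ihjc uiicl yiyb ofhvl ane wfqkh hlbh dizvc kjb kaler
Hunk 4: at line 4 remove [uiicl,yiyb,ofhvl] add [jjogt] -> 12 lines: sny blei mszp tmul ihjc jjogt ane wfqkh hlbh dizvc kjb kaler
Hunk 5: at line 7 remove [hlbh,dizvc] add [afjlb] -> 11 lines: sny blei mszp tmul ihjc jjogt ane wfqkh afjlb kjb kaler
Hunk 6: at line 3 remove [tmul] add [posoh,awoqy] -> 12 lines: sny blei mszp posoh awoqy ihjc jjogt ane wfqkh afjlb kjb kaler
Hunk 7: at line 7 remove [ane,wfqkh,afjlb] add [ldaky,ojfo,mdg] -> 12 lines: sny blei mszp posoh awoqy ihjc jjogt ldaky ojfo mdg kjb kaler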